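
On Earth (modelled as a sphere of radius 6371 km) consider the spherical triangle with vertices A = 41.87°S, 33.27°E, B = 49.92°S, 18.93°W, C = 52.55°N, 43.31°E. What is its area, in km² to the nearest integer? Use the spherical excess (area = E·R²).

Side lengths (central angles): a = 2.0099, b = 1.6549, c = 0.6359 rad; semiperimeter s = 2.1503.
By l'Huilier's theorem, tan(E/4) = √[tan(s/2) tan((s−a)/2) tan((s−b)/2) tan((s−c)/2)], giving spherical excess E = 0.6982 rad.
Area = E·R² = 0.6982 × (6371)² ≈ 28341391 km².

28341391 km²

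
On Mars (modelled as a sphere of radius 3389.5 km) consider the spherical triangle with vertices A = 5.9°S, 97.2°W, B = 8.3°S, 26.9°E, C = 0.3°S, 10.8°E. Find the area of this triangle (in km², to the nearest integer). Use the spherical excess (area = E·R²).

Side lengths (central angles): a = 0.3129, b = 1.8827, c = 2.1377 rad; semiperimeter s = 2.1666.
By l'Huilier's theorem, tan(E/4) = √[tan(s/2) tan((s−a)/2) tan((s−b)/2) tan((s−c)/2)], giving spherical excess E = 0.2878 rad.
Area = E·R² = 0.2878 × (3389.5)² ≈ 3306524 km².

3306524 km²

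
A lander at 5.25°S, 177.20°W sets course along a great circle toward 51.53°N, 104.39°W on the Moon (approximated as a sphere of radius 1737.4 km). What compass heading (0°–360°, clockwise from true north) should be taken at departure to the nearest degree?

37°

Δλ = 72.810° = 1.2708 rad.
y = sin Δλ · cos φ₂ = (0.9553)(0.6221) = 0.5943
x = cos φ₁ sin φ₂ − sin φ₁ cos φ₂ cos Δλ = (0.9958)(0.7829) − (-0.0915)(0.6221)(0.2955) = 0.7965
θ = atan2(y, x) = 36.73°, so the bearing is 37°.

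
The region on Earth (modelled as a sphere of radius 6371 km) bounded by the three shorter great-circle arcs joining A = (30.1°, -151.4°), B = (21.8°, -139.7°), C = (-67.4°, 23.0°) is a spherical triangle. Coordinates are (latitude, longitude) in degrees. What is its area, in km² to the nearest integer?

17614881 km²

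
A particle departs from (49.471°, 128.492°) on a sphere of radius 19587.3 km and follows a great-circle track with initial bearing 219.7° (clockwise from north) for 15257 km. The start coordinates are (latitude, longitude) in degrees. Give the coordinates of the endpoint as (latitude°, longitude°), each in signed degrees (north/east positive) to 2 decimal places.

10.93°, 101.30°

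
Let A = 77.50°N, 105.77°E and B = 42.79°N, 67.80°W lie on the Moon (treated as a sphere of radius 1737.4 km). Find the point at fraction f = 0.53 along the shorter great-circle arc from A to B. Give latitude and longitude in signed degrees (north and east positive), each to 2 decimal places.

The central angle between A and B is δ = 1.0410 rad.
With f = 0.53, the slerp weights are sin((1−f)δ)/sin δ = 0.5446 and sin(fδ)/sin δ = 0.6074.
Weighted sum of the unit vectors: (0.5446)·(-0.0588,0.2083,0.9763) + (0.6074)·(0.2773,-0.6794,0.6793) = (0.1364, -0.2993, 0.9444).
Converting back: φ = atan2(z, √(x²+y²)) = 70.80°, λ = atan2(y, x) = -65.50°.

70.80°, -65.50°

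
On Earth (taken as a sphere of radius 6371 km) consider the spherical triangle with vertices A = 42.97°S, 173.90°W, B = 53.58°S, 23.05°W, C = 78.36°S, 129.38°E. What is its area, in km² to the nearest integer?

10690926 km²

Side lengths (central angles): a = 0.8204, b = 0.7248, c = 1.4009 rad; semiperimeter s = 1.4730.
By l'Huilier's theorem, tan(E/4) = √[tan(s/2) tan((s−a)/2) tan((s−b)/2) tan((s−c)/2)], giving spherical excess E = 0.2634 rad.
Area = E·R² = 0.2634 × (6371)² ≈ 10690926 km².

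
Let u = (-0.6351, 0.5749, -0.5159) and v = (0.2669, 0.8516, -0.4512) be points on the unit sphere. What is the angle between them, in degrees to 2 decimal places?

u·v = 0.5529; |u| = 1.0000, |v| = 1.0000.
cos θ = (u·v)/(|u||v|) = 0.5528, so θ = 56.44°.

56.44°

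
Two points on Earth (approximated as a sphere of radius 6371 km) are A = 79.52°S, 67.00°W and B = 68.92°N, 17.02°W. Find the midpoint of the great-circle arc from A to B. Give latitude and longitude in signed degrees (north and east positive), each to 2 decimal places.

-5.78°, -33.31°

The central angle between A and B is δ = 2.6372 rad.
With f = 0.5, the slerp weights are sin((1−f)δ)/sin δ = 2.0036 and sin(fδ)/sin δ = 2.0036.
Weighted sum of the unit vectors: (2.0036)·(0.0711,-0.1674,-0.9833) + (2.0036)·(0.3439,-0.1053,0.9331) = (0.8315, -0.5464, -0.1007).
Converting back: φ = atan2(z, √(x²+y²)) = -5.78°, λ = atan2(y, x) = -33.31°.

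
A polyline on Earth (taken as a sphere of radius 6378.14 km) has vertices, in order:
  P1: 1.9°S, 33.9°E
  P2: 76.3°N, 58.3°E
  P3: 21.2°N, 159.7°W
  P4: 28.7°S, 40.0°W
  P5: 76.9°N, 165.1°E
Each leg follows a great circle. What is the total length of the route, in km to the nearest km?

Leg P1→P2: central angle 1.3864 rad, distance 8842.6 km.
Leg P2→P3: central angle 1.3925 rad, distance 8881.7 km.
Leg P3→P4: central angle 2.1881 rad, distance 13956.0 km.
Leg P4→P5: central angle 2.2754 rad, distance 14513.0 km.
Total: 8842.6 + 8881.7 + 13956.0 + 14513.0 ≈ 46193 km.

46193 km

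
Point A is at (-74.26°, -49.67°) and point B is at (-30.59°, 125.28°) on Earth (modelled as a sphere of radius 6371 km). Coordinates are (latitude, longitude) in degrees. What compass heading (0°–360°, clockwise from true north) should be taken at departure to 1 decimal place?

175.5°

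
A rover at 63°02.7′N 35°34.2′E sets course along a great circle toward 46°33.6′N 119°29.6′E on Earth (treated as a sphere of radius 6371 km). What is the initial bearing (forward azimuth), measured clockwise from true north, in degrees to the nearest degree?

Δλ = 83.923° = 1.4647 rad.
y = sin Δλ · cos φ₂ = (0.9944)(0.6876) = 0.6837
x = cos φ₁ sin φ₂ − sin φ₁ cos φ₂ cos Δλ = (0.4533)(0.7261) − (0.8914)(0.6876)(0.1059) = 0.2643
θ = atan2(y, x) = 68.87°, so the bearing is 69°.

69°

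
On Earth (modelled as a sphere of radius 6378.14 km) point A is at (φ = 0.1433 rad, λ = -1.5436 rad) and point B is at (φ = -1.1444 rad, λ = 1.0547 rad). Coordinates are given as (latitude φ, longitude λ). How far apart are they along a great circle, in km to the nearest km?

Let φ₁ = 0.1433 rad, φ₂ = -1.1444 rad, and Δλ = 2.5983 rad.
cos c = sin φ₁ sin φ₂ + cos φ₁ cos φ₂ cos Δλ = (0.1428)(-0.9105) + (0.9898)(0.4136)(-0.8560) = -0.48043,
so c = arccos(-0.48043) = 2.07195 rad.
Distance = R·c = 6378.14 × 2.0719 ≈ 13215 km.

13215 km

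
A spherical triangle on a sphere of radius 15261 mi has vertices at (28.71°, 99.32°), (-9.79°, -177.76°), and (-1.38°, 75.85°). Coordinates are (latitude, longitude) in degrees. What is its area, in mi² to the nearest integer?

Side lengths (central angles): a = 1.8482, b = 0.6556, c = 1.5459 rad; semiperimeter s = 2.0249.
By l'Huilier's theorem, tan(E/4) = √[tan(s/2) tan((s−a)/2) tan((s−b)/2) tan((s−c)/2)], giving spherical excess E = 0.6661 rad.
Area = E·R² = 0.6661 × (15261)² ≈ 155144259 mi².

155144259 mi²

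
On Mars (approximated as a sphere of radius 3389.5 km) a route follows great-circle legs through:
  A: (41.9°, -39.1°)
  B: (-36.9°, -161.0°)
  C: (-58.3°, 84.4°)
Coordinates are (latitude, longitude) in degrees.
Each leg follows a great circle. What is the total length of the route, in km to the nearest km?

Leg A→B: central angle 2.3682 rad, distance 8026.9 km.
Leg B→C: central angle 1.2282 rad, distance 4163.0 km.
Total: 8026.9 + 4163.0 ≈ 12190 km.

12190 km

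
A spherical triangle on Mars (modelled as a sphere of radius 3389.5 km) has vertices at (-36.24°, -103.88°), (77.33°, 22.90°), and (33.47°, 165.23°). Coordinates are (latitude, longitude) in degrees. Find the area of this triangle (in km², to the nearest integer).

Side lengths (central angles): a = 1.1666, b = 1.9140, c = 2.3222 rad; semiperimeter s = 2.7014.
By l'Huilier's theorem, tan(E/4) = √[tan(s/2) tan((s−a)/2) tan((s−b)/2) tan((s−c)/2)], giving spherical excess E = 2.1211 rad.
Area = E·R² = 2.1211 × (3389.5)² ≈ 24368938 km².

24368938 km²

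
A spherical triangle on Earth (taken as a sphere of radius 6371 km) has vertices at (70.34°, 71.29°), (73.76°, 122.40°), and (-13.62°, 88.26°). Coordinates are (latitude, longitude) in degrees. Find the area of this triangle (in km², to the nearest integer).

Side lengths (central angles): a = 1.5719, b = 1.4797, c = 0.2721 rad; semiperimeter s = 1.6619.
By l'Huilier's theorem, tan(E/4) = √[tan(s/2) tan((s−a)/2) tan((s−b)/2) tan((s−c)/2)], giving spherical excess E = 0.2448 rad.
Area = E·R² = 0.2448 × (6371)² ≈ 9934801 km².

9934801 km²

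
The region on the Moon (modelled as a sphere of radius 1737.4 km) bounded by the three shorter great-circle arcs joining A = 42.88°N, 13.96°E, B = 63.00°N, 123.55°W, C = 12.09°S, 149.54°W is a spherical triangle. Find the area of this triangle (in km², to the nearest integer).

774987 km²

Side lengths (central angles): a = 1.3568, b = 2.5491, c = 1.2015 rad; semiperimeter s = 2.5537.
By l'Huilier's theorem, tan(E/4) = √[tan(s/2) tan((s−a)/2) tan((s−b)/2) tan((s−c)/2)], giving spherical excess E = 0.2567 rad.
Area = E·R² = 0.2567 × (1737.4)² ≈ 774987 km².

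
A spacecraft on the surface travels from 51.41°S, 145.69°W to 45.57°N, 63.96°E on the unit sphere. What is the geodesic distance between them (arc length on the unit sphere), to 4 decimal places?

With latitudes φ₁ = -51.410°, φ₂ = 45.570° and longitude difference Δλ = -150.350°:
cos c = sin φ₁ sin φ₂ + cos φ₁ cos φ₂ cos Δλ = (-0.7816)(0.7141) + (0.6237)(0.7000)(-0.8691) = -0.93764,
so c = arccos(-0.93764) = 2.78657 rad.
On the unit sphere the arc length equals the central angle: 2.7866.

2.7866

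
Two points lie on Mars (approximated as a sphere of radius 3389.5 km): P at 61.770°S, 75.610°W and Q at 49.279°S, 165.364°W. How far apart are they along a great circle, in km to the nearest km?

Let φ₁ = -1.0781 rad, φ₂ = -0.8601 rad, and Δλ = -1.5665 rad.
cos c = sin φ₁ sin φ₂ + cos φ₁ cos φ₂ cos Δλ = (-0.8811)(-0.7579) + (0.4730)(0.6524)(0.0043) = 0.66907,
so c = arccos(0.66907) = 0.83784 rad.
Distance = R·c = 3389.5 × 0.8378 ≈ 2840 km.

2840 km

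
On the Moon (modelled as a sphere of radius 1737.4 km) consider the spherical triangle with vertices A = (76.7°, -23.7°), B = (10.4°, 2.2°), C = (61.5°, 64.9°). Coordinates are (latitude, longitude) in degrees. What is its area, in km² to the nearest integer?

1081707 km²

Side lengths (central angles): a = 1.1876, b = 0.5396, c = 1.1818 rad; semiperimeter s = 1.4545.
By l'Huilier's theorem, tan(E/4) = √[tan(s/2) tan((s−a)/2) tan((s−b)/2) tan((s−c)/2)], giving spherical excess E = 0.3584 rad.
Area = E·R² = 0.3584 × (1737.4)² ≈ 1081707 km².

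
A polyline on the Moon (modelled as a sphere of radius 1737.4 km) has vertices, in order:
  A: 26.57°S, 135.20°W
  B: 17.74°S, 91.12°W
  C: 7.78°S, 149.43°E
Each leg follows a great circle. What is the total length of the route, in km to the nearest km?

4748 km

Leg A→B: central angle 0.7254 rad, distance 1260.3 km.
Leg B→C: central angle 2.0072 rad, distance 3487.4 km.
Total: 1260.3 + 3487.4 ≈ 4748 km.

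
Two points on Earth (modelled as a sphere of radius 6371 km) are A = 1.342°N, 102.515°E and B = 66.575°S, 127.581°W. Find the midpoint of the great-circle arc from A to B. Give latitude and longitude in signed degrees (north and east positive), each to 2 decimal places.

The central angle between A and B is δ = 1.8509 rad.
With f = 0.5, the slerp weights are sin((1−f)δ)/sin δ = 0.8313 and sin(fδ)/sin δ = 0.8313.
Weighted sum of the unit vectors: (0.8313)·(-0.2166,0.9760,0.0234) + (0.8313)·(-0.2425,-0.3151,-0.9176) = (-0.3816, 0.5494, -0.7433).
Converting back: φ = atan2(z, √(x²+y²)) = -48.01°, λ = atan2(y, x) = 124.79°.

-48.01°, 124.79°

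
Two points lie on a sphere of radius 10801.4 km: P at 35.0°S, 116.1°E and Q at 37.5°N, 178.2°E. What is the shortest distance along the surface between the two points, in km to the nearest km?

17454 km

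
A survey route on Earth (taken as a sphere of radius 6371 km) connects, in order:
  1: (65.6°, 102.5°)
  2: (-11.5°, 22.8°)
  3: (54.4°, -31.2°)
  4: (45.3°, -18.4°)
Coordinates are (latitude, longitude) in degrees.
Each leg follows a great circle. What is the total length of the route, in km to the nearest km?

20965 km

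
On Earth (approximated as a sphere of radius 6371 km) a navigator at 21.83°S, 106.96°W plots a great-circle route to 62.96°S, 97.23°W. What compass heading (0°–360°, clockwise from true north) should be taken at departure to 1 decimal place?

Δλ = 9.730° = 0.1698 rad.
y = sin Δλ · cos φ₂ = (0.1690)(0.4546) = 0.0768
x = cos φ₁ sin φ₂ − sin φ₁ cos φ₂ cos Δλ = (0.9283)(-0.8907) − (-0.3719)(0.4546)(0.9856) = -0.6602
θ = atan2(y, x) = 173.36°, so the bearing is 173.4°.

173.4°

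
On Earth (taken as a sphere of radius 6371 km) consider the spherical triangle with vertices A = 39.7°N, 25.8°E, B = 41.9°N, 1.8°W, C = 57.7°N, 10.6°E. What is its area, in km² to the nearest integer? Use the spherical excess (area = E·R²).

Side lengths (central angles): a = 0.3080, b = 0.3578, c = 0.3651 rad; semiperimeter s = 0.5154.
By l'Huilier's theorem, tan(E/4) = √[tan(s/2) tan((s−a)/2) tan((s−b)/2) tan((s−c)/2)], giving spherical excess E = 0.0511 rad.
Area = E·R² = 0.0511 × (6371)² ≈ 2074190 km².

2074190 km²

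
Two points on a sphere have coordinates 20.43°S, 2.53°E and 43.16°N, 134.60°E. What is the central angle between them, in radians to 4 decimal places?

With latitudes φ₁ = -20.430°, φ₂ = 43.160° and longitude difference Δλ = 132.070°:
Haversine: a = sin²(Δφ/2) + cos φ₁ cos φ₂ sin²(Δλ/2) = 0.2776 + (0.9371)(0.7294)(0.8350) = 0.84839.
Central angle c = 2·arcsin(√a) = 2.34170 rad.
So the angular separation is 2.3417 rad.

2.3417 rad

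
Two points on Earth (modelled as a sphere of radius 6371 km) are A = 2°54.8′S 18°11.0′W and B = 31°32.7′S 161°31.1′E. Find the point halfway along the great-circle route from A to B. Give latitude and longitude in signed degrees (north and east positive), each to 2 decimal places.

The central angle between A and B is δ = 2.5402 rad.
With f = 0.5, the slerp weights are sin((1−f)δ)/sin δ = 1.6880 and sin(fδ)/sin δ = 1.6880.
Weighted sum of the unit vectors: (1.6880)·(0.9488,-0.3117,-0.0508) + (1.6880)·(-0.8083,0.2702,-0.5232) = (0.2373, -0.0700, -0.9689).
Converting back: φ = atan2(z, √(x²+y²)) = -75.68°, λ = atan2(y, x) = -16.45°.

-75.68°, -16.45°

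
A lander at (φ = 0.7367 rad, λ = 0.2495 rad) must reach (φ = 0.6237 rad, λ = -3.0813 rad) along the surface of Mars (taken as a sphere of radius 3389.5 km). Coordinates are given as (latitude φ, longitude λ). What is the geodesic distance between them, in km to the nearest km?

6000 km

In radians: φ₁ = 0.7367, φ₂ = 0.6237, Δλ = 169.159° = 2.9524 rad.
cos c = sin φ₁ sin φ₂ + cos φ₁ cos φ₂ cos Δλ = (0.6718)(0.5840) + (0.7407)(0.8117)(-0.9822) = -0.19812,
so c = arccos(-0.19812) = 1.77023 rad.
Distance = R·c = 3389.5 × 1.7702 ≈ 6000 km.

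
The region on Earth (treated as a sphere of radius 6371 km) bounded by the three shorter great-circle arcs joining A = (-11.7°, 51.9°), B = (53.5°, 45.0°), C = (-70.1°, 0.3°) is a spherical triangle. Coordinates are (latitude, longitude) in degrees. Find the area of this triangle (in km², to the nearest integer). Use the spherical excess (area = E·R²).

20167031 km²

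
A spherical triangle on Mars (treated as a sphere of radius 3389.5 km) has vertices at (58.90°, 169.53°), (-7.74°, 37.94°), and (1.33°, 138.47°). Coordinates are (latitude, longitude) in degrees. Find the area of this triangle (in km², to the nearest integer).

17564556 km²

Side lengths (central angles): a = 1.7560, b = 1.0903, c = 2.0432 rad; semiperimeter s = 2.4448.
By l'Huilier's theorem, tan(E/4) = √[tan(s/2) tan((s−a)/2) tan((s−b)/2) tan((s−c)/2)], giving spherical excess E = 1.5289 rad.
Area = E·R² = 1.5289 × (3389.5)² ≈ 17564556 km².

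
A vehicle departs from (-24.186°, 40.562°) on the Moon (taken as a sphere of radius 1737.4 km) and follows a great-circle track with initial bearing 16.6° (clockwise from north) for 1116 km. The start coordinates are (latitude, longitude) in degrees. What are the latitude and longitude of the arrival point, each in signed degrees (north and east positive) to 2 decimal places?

11.28°, 50.61°

Angular distance δ = d/R = 1116/1737.4 = 0.64234 rad; initial bearing θ = 0.2897 rad.
sin φ₂ = sin φ₁ cos δ + cos φ₁ sin δ cos θ = (-0.4097)(0.8007) + (0.9122)(0.5991)(0.9583) = 0.1957, so φ₂ = 11.28°.
Δλ = atan2(sin θ sin δ cos φ₁, cos δ − sin φ₁ sin φ₂) = atan2(0.1561, 0.8809) = 10.051°.
λ₂ = 40.562° + 10.051° = 50.61°.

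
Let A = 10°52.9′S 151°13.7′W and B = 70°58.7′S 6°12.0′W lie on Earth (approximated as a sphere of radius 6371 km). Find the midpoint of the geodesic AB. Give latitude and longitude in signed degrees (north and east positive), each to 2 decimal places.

-56.91°, -136.58°

Central angle δ = 1.6547 rad. Interpolating on the sphere with fraction f = 0.5:
P = [sin((1−f)δ)·A + sin(fδ)·B] / sin δ = 0.7387·A + 0.7387·B in Cartesian coordinates,
giving P = (-0.3965, -0.3752, -0.8379), i.e. latitude -56.91°, longitude -136.58°.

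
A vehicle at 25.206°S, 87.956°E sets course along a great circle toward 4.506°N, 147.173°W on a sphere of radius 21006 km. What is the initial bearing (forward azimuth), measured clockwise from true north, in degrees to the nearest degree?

102°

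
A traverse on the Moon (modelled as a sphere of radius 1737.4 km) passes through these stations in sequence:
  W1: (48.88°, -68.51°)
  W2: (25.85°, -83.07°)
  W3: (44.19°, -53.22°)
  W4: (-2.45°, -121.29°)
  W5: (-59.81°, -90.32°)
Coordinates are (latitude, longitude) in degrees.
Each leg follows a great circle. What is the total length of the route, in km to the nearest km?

5892 km

Leg W1→W2: central angle 0.4481 rad, distance 778.4 km.
Leg W2→W3: central angle 0.5284 rad, distance 918.1 km.
Leg W3→W4: central angle 1.3307 rad, distance 2312.0 km.
Leg W4→W5: central angle 1.0841 rad, distance 1883.5 km.
Total: 778.4 + 918.1 + 2312.0 + 1883.5 ≈ 5892 km.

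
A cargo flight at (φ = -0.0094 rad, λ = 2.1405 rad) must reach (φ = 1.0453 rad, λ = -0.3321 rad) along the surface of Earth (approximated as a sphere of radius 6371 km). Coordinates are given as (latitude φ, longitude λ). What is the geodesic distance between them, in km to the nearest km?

With latitudes φ₁ = -0.539°, φ₂ = 59.891° and longitude difference Δλ = -141.670°:
cos c = sin φ₁ sin φ₂ + cos φ₁ cos φ₂ cos Δλ = (-0.0094)(0.8651) + (1.0000)(0.5016)(-0.7844) = -0.40163,
so c = arccos(-0.40163) = 1.98409 rad.
Distance = R·c = 6371 × 1.9841 ≈ 12641 km.

12641 km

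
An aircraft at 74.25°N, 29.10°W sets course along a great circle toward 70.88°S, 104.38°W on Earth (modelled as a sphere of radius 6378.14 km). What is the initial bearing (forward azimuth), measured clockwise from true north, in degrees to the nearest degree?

Δλ = -75.280° = -1.3139 rad.
y = sin Δλ · cos φ₂ = (-0.9672)(0.3275) = -0.3168
x = cos φ₁ sin φ₂ − sin φ₁ cos φ₂ cos Δλ = (0.2714)(-0.9448) − (0.9625)(0.3275)(0.2541) = -0.3366
θ = atan2(y, x) = -136.73°; adding 360° gives 223°.

223°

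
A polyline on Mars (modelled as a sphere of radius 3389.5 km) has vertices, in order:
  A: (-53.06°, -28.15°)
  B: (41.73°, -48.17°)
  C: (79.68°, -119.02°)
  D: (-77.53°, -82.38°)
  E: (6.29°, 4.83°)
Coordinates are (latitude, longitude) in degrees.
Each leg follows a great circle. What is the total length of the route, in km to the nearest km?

Leg A→B: central angle 1.6816 rad, distance 5699.9 km.
Leg B→C: central angle 0.7972 rad, distance 2702.1 km.
Leg C→D: central angle 2.7641 rad, distance 9368.8 km.
Leg D→E: central angle 1.6675 rad, distance 5651.9 km.
Total: 5699.9 + 2702.1 + 9368.8 + 5651.9 ≈ 23423 km.

23423 km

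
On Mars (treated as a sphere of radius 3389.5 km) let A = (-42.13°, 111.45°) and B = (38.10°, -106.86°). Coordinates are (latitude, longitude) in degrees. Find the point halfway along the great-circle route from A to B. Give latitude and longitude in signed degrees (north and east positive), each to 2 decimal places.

-6.10°, -172.83°

Central angle δ = 2.6298 rad. Interpolating on the sphere with fraction f = 0.5:
P = [sin((1−f)δ)·A + sin(fδ)·B] / sin δ = 1.9753·A + 1.9753·B in Cartesian coordinates,
giving P = (-0.9866, -0.1242, -0.1062), i.e. latitude -6.10°, longitude -172.83°.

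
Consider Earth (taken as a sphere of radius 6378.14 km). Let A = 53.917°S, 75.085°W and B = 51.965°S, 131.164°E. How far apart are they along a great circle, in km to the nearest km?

8001 km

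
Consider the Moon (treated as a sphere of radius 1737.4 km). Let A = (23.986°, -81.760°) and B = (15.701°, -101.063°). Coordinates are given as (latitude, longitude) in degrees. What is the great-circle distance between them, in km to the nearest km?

604 km

Let φ₁ = 0.4186 rad, φ₂ = 0.2740 rad, and Δλ = -0.3369 rad.
cos c = sin φ₁ sin φ₂ + cos φ₁ cos φ₂ cos Δλ = (0.4065)(0.2706) + (0.9136)(0.9627)(0.9438) = 0.94012,
so c = arccos(0.94012) = 0.34782 rad.
Distance = R·c = 1737.4 × 0.3478 ≈ 604 km.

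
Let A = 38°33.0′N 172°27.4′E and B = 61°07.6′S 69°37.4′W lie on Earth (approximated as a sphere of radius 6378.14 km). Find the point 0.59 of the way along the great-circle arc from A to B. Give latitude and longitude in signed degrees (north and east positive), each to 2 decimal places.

-30.18°, -142.80°

Central angle δ = 2.3783 rad. Interpolating on the sphere with fraction f = 0.59:
P = [sin((1−f)δ)·A + sin(fδ)·B] / sin δ = 1.1974·A + 1.4262·B in Cartesian coordinates,
giving P = (-0.6885, -0.5227, -0.5028), i.e. latitude -30.18°, longitude -142.80°.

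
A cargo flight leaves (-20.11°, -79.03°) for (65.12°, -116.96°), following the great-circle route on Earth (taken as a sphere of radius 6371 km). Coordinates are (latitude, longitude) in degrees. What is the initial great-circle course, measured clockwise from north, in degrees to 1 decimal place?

345.0°

With φ₁ = -0.3510, φ₂ = 1.1366, Δλ = -0.6620 rad, the forward-azimuth formula gives
θ = atan2( sin Δλ cos φ₂ , cos φ₁ sin φ₂ − sin φ₁ cos φ₂ cos Δλ ) = atan2(-0.2586, 0.9660) = -14.99°.
Adding 360° brings this into [0°, 360°): 345.0°.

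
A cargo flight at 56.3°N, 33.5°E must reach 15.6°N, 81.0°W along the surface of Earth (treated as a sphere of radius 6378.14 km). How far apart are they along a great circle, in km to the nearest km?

10005 km

With latitudes φ₁ = 56.300°, φ₂ = 15.600° and longitude difference Δλ = -114.500°:
Haversine: a = sin²(Δφ/2) + cos φ₁ cos φ₂ sin²(Δλ/2) = 0.1209 + (0.5548)(0.9632)(0.7073) = 0.49894.
Central angle c = 2·arcsin(√a) = 1.56868 rad.
Distance = R·c = 6378.14 × 1.5687 ≈ 10005 km.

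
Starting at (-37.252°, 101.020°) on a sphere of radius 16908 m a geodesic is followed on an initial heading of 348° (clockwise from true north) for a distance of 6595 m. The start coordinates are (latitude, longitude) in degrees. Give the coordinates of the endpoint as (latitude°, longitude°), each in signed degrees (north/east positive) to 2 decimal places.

Angular distance δ = d/R = 6595/16908 = 0.39005 rad; initial bearing θ = 6.0737 rad.
sin φ₂ = sin φ₁ cos δ + cos φ₁ sin δ cos θ = (-0.6053)(0.9249) + (0.7960)(0.3802)(0.9781) = -0.2638, so φ₂ = -15.30°.
Δλ = atan2(sin θ sin δ cos φ₁, cos δ − sin φ₁ sin φ₂) = atan2(-0.0629, 0.7652) = -4.701°.
λ₂ = 101.020° − 4.701° = 96.32°.

-15.30°, 96.32°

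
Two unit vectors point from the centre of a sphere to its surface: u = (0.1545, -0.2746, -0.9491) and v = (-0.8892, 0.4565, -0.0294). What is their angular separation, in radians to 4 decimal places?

u·v = -0.2348; |u| = 1.0000, |v| = 1.0000.
cos θ = (u·v)/(|u||v|) = -0.2348, so θ = 1.8078 rad.

1.8078 rad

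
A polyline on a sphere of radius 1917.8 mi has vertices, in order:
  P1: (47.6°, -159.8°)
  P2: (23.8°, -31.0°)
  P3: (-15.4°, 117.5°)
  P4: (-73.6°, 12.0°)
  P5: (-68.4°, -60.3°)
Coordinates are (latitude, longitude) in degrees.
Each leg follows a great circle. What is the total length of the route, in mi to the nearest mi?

11594 mi

Leg P1→P2: central angle 1.6595 rad, distance 3182.6 mi.
Leg P2→P3: central angle 2.6047 rad, distance 4995.2 mi.
Leg P3→P4: central angle 1.3878 rad, distance 2661.5 mi.
Leg P4→P5: central angle 0.3936 rad, distance 754.8 mi.
Total: 3182.6 + 4995.2 + 2661.5 + 754.8 ≈ 11594 mi.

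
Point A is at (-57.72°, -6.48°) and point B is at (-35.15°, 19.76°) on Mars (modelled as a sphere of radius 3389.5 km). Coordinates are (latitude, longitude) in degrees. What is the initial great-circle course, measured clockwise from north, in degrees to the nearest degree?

49°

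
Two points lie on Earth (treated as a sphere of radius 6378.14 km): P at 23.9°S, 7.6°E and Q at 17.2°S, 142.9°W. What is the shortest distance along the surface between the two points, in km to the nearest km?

In radians: φ₁ = -0.4171, φ₂ = -0.3002, Δλ = -150.500° = -2.6267 rad.
cos c = sin φ₁ sin φ₂ + cos φ₁ cos φ₂ cos Δλ = (-0.4051)(-0.2957) + (0.9143)(0.9553)(-0.8704) = -0.64034,
so c = arccos(-0.64034) = 2.26573 rad.
Distance = R·c = 6378.14 × 2.2657 ≈ 14451 km.

14451 km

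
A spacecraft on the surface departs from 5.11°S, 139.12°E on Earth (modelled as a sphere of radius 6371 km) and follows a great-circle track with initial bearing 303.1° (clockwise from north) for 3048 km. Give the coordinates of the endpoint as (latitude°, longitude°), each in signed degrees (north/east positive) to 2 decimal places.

9.87°, 116.07°

Angular distance δ = d/R = 3048/6371 = 0.47842 rad; initial bearing θ = 5.2901 rad.
sin φ₂ = sin φ₁ cos δ + cos φ₁ sin δ cos θ = (-0.0891)(0.8877) + (0.9960)(0.4604)(0.5461) = 0.1713, so φ₂ = 9.87°.
Δλ = atan2(sin θ sin δ cos φ₁, cos δ − sin φ₁ sin φ₂) = atan2(-0.3841, 0.9030) = -23.045°.
λ₂ = 139.120° − 23.045° = 116.07°.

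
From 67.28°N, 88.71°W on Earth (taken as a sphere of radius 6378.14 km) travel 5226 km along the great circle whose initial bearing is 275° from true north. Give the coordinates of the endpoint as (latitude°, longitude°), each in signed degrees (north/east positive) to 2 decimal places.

40.87°, -162.99°

Angular distance δ = d/R = 5226/6378.14 = 0.81936 rad; initial bearing θ = 4.7997 rad.
sin φ₂ = sin φ₁ cos δ + cos φ₁ sin δ cos θ = (0.9224)(0.6827) + (0.3862)(0.7307)(0.0872) = 0.6543, so φ₂ = 40.87°.
Δλ = atan2(sin θ sin δ cos φ₁, cos δ − sin φ₁ sin φ₂) = atan2(-0.2811, 0.0791) = -74.277°.
λ₂ = -88.710° − 74.277° = -162.99°.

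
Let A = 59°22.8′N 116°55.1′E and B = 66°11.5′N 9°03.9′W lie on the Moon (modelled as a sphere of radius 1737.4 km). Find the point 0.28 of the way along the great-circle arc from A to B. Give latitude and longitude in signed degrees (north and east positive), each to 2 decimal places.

Central angle δ = 0.8413 rad. Interpolating on the sphere with fraction f = 0.28:
P = [sin((1−f)δ)·A + sin(fδ)·B] / sin δ = 0.7637·A + 0.3131·B in Cartesian coordinates,
giving P = (-0.0513, 0.3269, 0.9437), i.e. latitude 70.67°, longitude 98.92°.

70.67°, 98.92°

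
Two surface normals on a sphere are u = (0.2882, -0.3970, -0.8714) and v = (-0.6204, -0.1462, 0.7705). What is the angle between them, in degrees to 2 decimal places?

142.39°

u·v = -0.7922; |u| = 1.0000, |v| = 1.0000.
cos θ = (u·v)/(|u||v|) = -0.7922, so θ = 142.39°.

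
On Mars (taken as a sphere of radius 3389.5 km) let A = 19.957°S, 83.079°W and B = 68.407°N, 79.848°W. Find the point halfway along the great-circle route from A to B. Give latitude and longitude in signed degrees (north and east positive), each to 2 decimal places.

Central angle δ = 1.5428 rad. Interpolating on the sphere with fraction f = 0.5:
P = [sin((1−f)δ)·A + sin(fδ)·B] / sin δ = 0.6974·A + 0.6974·B in Cartesian coordinates,
giving P = (0.1242, -0.9034, 0.4104), i.e. latitude 24.23°, longitude -82.17°.

24.23°, -82.17°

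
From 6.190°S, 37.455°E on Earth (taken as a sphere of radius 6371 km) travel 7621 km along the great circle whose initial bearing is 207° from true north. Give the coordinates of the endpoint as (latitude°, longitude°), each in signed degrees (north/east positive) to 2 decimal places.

-59.75°, -19.55°

Angular distance δ = d/R = 7621/6371 = 1.19620 rad; initial bearing θ = 3.6128 rad.
sin φ₂ = sin φ₁ cos δ + cos φ₁ sin δ cos θ = (-0.1078)(0.3659) + (0.9942)(0.9307)(-0.8910) = -0.8638, so φ₂ = -59.75°.
Δλ = atan2(sin θ sin δ cos φ₁, cos δ − sin φ₁ sin φ₂) = atan2(-0.4200, 0.2728) = -57.003°.
λ₂ = 37.455° − 57.003° = -19.55°.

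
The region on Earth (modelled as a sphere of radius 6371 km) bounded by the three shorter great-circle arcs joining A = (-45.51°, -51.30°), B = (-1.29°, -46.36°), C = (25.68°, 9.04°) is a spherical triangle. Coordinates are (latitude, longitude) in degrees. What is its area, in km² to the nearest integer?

17660229 km²

Side lengths (central angles): a = 1.0450, b = 1.5674, c = 0.7755 rad; semiperimeter s = 1.6940.
By l'Huilier's theorem, tan(E/4) = √[tan(s/2) tan((s−a)/2) tan((s−b)/2) tan((s−c)/2)], giving spherical excess E = 0.4351 rad.
Area = E·R² = 0.4351 × (6371)² ≈ 17660229 km².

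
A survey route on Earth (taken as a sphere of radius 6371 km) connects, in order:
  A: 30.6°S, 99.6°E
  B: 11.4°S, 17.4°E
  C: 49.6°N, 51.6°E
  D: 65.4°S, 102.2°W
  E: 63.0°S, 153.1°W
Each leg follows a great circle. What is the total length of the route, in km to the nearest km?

36291 km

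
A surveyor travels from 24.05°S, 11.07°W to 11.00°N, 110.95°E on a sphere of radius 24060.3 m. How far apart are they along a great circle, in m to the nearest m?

51894 m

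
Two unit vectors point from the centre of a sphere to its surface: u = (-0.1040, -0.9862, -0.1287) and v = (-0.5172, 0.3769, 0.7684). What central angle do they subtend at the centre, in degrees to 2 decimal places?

u·v = -0.4168; |u| = 1.0000, |v| = 1.0000.
cos θ = (u·v)/(|u||v|) = -0.4168, so θ = 114.63°.

114.63°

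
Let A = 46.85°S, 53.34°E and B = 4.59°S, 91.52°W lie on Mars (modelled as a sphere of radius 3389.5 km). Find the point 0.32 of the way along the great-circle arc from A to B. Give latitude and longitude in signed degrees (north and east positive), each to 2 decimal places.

Central angle δ = 2.0933 rad. Interpolating on the sphere with fraction f = 0.32:
P = [sin((1−f)δ)·A + sin(fδ)·B] / sin δ = 1.1415·A + 0.7165·B in Cartesian coordinates,
giving P = (0.4472, -0.0877, -0.8901), i.e. latitude -62.89°, longitude -11.10°.

-62.89°, -11.10°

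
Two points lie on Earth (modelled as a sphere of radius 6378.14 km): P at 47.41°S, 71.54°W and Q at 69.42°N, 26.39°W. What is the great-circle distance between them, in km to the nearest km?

13518 km

In radians: φ₁ = -0.8275, φ₂ = 1.2116, Δλ = 45.150° = 0.7880 rad.
Haversine: a = sin²(Δφ/2) + cos φ₁ cos φ₂ sin²(Δλ/2) = 0.7257 + (0.6767)(0.3515)(0.1474) = 0.76073.
Central angle c = 2·arcsin(√a) = 2.11936 rad.
Distance = R·c = 6378.14 × 2.1194 ≈ 13518 km.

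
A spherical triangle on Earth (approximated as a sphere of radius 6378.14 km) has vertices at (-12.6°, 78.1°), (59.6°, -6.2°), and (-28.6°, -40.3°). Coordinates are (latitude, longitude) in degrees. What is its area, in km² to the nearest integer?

Side lengths (central angles): a = 1.6158, b = 1.8788, c = 1.7104 rad; semiperimeter s = 2.6024.
By l'Huilier's theorem, tan(E/4) = √[tan(s/2) tan((s−a)/2) tan((s−b)/2) tan((s−c)/2)], giving spherical excess E = 2.1425 rad.
Area = E·R² = 2.1425 × (6378.14)² ≈ 87156811 km².

87156811 km²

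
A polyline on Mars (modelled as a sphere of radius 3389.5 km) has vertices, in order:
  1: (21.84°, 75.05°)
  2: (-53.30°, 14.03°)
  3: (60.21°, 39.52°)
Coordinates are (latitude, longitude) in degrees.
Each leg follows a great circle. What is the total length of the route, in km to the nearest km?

12247 km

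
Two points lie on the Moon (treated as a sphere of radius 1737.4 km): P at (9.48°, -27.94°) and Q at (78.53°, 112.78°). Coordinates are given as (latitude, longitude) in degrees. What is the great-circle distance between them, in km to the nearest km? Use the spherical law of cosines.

In radians: φ₁ = 0.1655, φ₂ = 1.3706, Δλ = 140.720° = 2.4560 rad.
cos c = sin φ₁ sin φ₂ + cos φ₁ cos φ₂ cos Δλ = (0.1647)(0.9800) + (0.9863)(0.1989)(-0.7741) = 0.00959,
so c = arccos(0.00959) = 1.56121 rad.
Distance = R·c = 1737.4 × 1.5612 ≈ 2712 km.

2712 km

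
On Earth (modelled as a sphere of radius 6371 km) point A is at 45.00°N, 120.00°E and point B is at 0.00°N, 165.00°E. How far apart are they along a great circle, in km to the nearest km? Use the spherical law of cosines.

6672 km

Let φ₁ = 0.7854 rad, φ₂ = 0.0000 rad, and Δλ = 0.7854 rad.
cos c = sin φ₁ sin φ₂ + cos φ₁ cos φ₂ cos Δλ = (0.7071)(0.0000) + (0.7071)(1.0000)(0.7071) = 0.50000,
so c = arccos(0.50000) = 1.04720 rad.
Distance = R·c = 6371 × 1.0472 ≈ 6672 km.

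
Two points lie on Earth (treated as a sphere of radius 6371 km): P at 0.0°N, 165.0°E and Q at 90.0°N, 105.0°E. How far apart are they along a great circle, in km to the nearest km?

10008 km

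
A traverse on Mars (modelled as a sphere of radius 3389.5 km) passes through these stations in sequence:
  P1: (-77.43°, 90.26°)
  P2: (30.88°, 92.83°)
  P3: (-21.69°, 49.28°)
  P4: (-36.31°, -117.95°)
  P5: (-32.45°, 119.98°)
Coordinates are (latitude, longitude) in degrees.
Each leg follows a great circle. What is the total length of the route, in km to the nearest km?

22995 km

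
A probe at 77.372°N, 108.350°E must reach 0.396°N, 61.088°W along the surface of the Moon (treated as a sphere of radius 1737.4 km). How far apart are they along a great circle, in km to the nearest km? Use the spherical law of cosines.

Let φ₁ = 1.3504 rad, φ₂ = 0.0069 rad, and Δλ = -2.9573 rad.
cos c = sin φ₁ sin φ₂ + cos φ₁ cos φ₂ cos Δλ = (0.9758)(0.0069) + (0.2186)(1.0000)(-0.9831) = -0.20817,
so c = arccos(-0.20817) = 1.78050 rad.
Distance = R·c = 1737.4 × 1.7805 ≈ 3093 km.

3093 km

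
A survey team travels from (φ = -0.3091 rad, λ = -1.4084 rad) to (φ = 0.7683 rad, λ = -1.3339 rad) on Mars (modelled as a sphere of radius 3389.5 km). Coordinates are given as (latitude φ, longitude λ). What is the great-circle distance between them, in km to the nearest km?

In radians: φ₁ = -0.3091, φ₂ = 0.7683, Δλ = 4.269° = 0.0745 rad.
cos c = sin φ₁ sin φ₂ + cos φ₁ cos φ₂ cos Δλ = (-0.3042)(0.6949) + (0.9526)(0.7191)(0.9972) = 0.47172,
so c = arccos(0.47172) = 1.07956 rad.
Distance = R·c = 3389.5 × 1.0796 ≈ 3659 km.

3659 km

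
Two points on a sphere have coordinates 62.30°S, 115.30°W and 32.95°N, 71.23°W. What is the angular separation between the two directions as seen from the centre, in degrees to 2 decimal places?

Let φ₁ = -1.0873 rad, φ₂ = 0.5751 rad, and Δλ = 0.7692 rad.
cos c = sin φ₁ sin φ₂ + cos φ₁ cos φ₂ cos Δλ = (-0.8854)(0.5439) + (0.4648)(0.8391)(0.7185) = -0.20131,
so c = arccos(-0.20131) = 1.77349 rad.
So the angular separation is 101.61°.

101.61°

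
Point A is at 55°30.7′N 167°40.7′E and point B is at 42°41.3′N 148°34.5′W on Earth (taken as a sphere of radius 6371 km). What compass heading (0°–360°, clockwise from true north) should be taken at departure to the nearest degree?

96°

Δλ = 43.747° = 0.7635 rad.
y = sin Δλ · cos φ₂ = (0.6915)(0.7351) = 0.5083
x = cos φ₁ sin φ₂ − sin φ₁ cos φ₂ cos Δλ = (0.5662)(0.6780) − (0.8242)(0.7351)(0.7224) = -0.0538
θ = atan2(y, x) = 96.04°, so the bearing is 96°.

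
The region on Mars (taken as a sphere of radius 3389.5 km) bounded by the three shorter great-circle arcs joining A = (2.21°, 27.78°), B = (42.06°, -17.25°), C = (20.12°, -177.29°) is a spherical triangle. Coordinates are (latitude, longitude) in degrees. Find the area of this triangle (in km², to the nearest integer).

23124832 km²

Side lengths (central angles): a = 2.0096, b = 2.5619, c = 0.9882 rad; semiperimeter s = 2.7798.
By l'Huilier's theorem, tan(E/4) = √[tan(s/2) tan((s−a)/2) tan((s−b)/2) tan((s−c)/2)], giving spherical excess E = 2.0128 rad.
Area = E·R² = 2.0128 × (3389.5)² ≈ 23124832 km².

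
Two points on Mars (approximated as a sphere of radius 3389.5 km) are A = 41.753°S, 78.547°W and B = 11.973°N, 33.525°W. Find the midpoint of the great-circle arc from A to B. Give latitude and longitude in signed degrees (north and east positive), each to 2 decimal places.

-16.03°, -52.84°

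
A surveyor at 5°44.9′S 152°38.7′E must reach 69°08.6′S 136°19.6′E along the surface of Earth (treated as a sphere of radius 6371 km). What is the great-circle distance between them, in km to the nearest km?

7150 km

With latitudes φ₁ = -5.748°, φ₂ = -69.143° and longitude difference Δλ = -16.318°:
Haversine: a = sin²(Δφ/2) + cos φ₁ cos φ₂ sin²(Δλ/2) = 0.2761 + (0.9950)(0.3560)(0.0201) = 0.28322.
Central angle c = 2·arcsin(√a) = 1.12235 rad.
Distance = R·c = 6371 × 1.1223 ≈ 7150 km.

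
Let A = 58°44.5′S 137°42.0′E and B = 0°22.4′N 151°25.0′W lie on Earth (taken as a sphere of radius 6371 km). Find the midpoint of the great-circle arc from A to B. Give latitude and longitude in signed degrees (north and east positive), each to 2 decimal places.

-33.77°, -174.15°

Central angle δ = 1.4057 rad. Interpolating on the sphere with fraction f = 0.5:
P = [sin((1−f)δ)·A + sin(fδ)·B] / sin δ = 0.6553·A + 0.6553·B in Cartesian coordinates,
giving P = (-0.8269, -0.0847, -0.5559), i.e. latitude -33.77°, longitude -174.15°.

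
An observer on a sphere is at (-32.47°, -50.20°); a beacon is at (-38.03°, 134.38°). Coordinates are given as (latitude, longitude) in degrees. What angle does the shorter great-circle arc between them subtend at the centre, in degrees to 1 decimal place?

109.4°

Let φ₁ = -0.5667 rad, φ₂ = -0.6637 rad, and Δλ = -3.0617 rad.
cos c = sin φ₁ sin φ₂ + cos φ₁ cos φ₂ cos Δλ = (-0.5369)(-0.6161) + (0.8437)(0.7877)(-0.9968) = -0.33168,
so c = arccos(-0.33168) = 1.90889 rad.
So the angular separation is 109.4°.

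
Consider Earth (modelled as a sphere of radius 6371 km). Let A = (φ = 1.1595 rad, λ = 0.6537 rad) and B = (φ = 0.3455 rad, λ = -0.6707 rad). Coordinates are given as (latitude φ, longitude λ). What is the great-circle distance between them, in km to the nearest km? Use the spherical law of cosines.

7371 km

With latitudes φ₁ = 66.434°, φ₂ = 19.796° and longitude difference Δλ = -75.883°:
cos c = sin φ₁ sin φ₂ + cos φ₁ cos φ₂ cos Δλ = (0.9166)(0.3387) + (0.3998)(0.9409)(0.2439) = 0.40218,
so c = arccos(0.40218) = 1.15690 rad.
Distance = R·c = 6371 × 1.1569 ≈ 7371 km.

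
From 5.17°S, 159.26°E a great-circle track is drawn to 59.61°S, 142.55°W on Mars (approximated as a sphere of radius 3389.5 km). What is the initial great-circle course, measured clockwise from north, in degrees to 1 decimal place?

152.8°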